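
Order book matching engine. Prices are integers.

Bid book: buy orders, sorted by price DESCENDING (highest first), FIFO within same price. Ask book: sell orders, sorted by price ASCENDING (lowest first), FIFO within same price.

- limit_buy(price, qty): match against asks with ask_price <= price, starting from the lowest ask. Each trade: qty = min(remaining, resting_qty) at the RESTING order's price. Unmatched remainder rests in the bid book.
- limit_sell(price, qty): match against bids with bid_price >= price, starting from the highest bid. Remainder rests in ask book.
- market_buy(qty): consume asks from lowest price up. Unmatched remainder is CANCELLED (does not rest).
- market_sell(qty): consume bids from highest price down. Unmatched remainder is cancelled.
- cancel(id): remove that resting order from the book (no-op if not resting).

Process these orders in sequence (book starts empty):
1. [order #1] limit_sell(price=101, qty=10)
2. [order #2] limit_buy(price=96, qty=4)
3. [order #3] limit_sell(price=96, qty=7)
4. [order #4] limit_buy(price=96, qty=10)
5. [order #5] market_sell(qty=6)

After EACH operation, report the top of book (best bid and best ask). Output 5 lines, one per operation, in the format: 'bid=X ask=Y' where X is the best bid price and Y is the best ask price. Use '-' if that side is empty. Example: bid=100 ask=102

Answer: bid=- ask=101
bid=96 ask=101
bid=- ask=96
bid=96 ask=101
bid=96 ask=101

Derivation:
After op 1 [order #1] limit_sell(price=101, qty=10): fills=none; bids=[-] asks=[#1:10@101]
After op 2 [order #2] limit_buy(price=96, qty=4): fills=none; bids=[#2:4@96] asks=[#1:10@101]
After op 3 [order #3] limit_sell(price=96, qty=7): fills=#2x#3:4@96; bids=[-] asks=[#3:3@96 #1:10@101]
After op 4 [order #4] limit_buy(price=96, qty=10): fills=#4x#3:3@96; bids=[#4:7@96] asks=[#1:10@101]
After op 5 [order #5] market_sell(qty=6): fills=#4x#5:6@96; bids=[#4:1@96] asks=[#1:10@101]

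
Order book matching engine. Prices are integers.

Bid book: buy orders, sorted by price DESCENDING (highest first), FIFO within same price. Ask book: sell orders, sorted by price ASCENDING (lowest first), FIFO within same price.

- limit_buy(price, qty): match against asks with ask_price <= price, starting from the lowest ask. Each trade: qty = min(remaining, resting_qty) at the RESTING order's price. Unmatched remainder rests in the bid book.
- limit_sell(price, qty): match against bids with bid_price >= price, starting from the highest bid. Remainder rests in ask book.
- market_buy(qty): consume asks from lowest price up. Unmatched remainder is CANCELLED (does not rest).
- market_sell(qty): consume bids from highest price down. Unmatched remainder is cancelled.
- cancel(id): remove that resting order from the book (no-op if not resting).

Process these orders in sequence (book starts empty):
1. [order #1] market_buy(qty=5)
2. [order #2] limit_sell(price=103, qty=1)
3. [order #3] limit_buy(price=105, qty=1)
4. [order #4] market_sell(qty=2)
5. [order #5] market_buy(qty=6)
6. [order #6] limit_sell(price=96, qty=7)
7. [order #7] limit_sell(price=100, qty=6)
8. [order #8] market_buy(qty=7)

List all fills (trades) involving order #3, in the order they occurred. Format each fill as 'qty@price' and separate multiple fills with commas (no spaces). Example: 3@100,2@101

After op 1 [order #1] market_buy(qty=5): fills=none; bids=[-] asks=[-]
After op 2 [order #2] limit_sell(price=103, qty=1): fills=none; bids=[-] asks=[#2:1@103]
After op 3 [order #3] limit_buy(price=105, qty=1): fills=#3x#2:1@103; bids=[-] asks=[-]
After op 4 [order #4] market_sell(qty=2): fills=none; bids=[-] asks=[-]
After op 5 [order #5] market_buy(qty=6): fills=none; bids=[-] asks=[-]
After op 6 [order #6] limit_sell(price=96, qty=7): fills=none; bids=[-] asks=[#6:7@96]
After op 7 [order #7] limit_sell(price=100, qty=6): fills=none; bids=[-] asks=[#6:7@96 #7:6@100]
After op 8 [order #8] market_buy(qty=7): fills=#8x#6:7@96; bids=[-] asks=[#7:6@100]

Answer: 1@103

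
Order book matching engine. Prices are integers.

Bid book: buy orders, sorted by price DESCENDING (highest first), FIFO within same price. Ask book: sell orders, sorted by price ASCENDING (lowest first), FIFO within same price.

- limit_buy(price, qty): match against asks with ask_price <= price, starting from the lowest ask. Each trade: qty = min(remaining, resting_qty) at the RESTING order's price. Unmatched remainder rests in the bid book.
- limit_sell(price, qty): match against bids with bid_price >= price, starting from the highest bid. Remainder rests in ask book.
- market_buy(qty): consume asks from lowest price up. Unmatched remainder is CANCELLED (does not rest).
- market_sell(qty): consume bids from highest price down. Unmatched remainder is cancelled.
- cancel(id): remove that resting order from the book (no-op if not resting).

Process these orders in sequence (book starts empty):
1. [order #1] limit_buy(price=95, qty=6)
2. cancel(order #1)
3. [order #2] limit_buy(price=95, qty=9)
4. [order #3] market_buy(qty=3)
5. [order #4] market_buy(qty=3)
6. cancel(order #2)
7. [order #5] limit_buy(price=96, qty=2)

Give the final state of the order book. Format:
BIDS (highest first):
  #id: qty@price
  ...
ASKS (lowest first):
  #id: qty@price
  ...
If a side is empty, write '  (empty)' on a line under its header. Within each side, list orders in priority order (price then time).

After op 1 [order #1] limit_buy(price=95, qty=6): fills=none; bids=[#1:6@95] asks=[-]
After op 2 cancel(order #1): fills=none; bids=[-] asks=[-]
After op 3 [order #2] limit_buy(price=95, qty=9): fills=none; bids=[#2:9@95] asks=[-]
After op 4 [order #3] market_buy(qty=3): fills=none; bids=[#2:9@95] asks=[-]
After op 5 [order #4] market_buy(qty=3): fills=none; bids=[#2:9@95] asks=[-]
After op 6 cancel(order #2): fills=none; bids=[-] asks=[-]
After op 7 [order #5] limit_buy(price=96, qty=2): fills=none; bids=[#5:2@96] asks=[-]

Answer: BIDS (highest first):
  #5: 2@96
ASKS (lowest first):
  (empty)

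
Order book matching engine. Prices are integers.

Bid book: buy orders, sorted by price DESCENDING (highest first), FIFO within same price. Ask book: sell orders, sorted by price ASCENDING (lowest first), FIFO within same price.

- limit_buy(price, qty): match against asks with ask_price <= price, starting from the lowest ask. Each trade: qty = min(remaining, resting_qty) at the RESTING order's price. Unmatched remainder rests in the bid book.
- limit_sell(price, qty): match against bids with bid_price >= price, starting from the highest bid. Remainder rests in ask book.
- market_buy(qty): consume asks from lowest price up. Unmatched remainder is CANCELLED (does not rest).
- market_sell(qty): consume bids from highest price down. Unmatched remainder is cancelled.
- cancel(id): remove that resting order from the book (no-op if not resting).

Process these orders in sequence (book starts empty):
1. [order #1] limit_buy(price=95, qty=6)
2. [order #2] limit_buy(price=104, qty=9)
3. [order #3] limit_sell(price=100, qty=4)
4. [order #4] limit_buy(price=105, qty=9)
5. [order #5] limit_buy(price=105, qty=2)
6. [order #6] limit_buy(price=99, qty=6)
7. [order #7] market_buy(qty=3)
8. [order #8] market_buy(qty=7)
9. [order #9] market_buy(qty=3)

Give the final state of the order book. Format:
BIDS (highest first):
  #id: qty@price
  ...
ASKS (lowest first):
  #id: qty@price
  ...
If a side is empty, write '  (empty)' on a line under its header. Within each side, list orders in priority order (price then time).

Answer: BIDS (highest first):
  #4: 9@105
  #5: 2@105
  #2: 5@104
  #6: 6@99
  #1: 6@95
ASKS (lowest first):
  (empty)

Derivation:
After op 1 [order #1] limit_buy(price=95, qty=6): fills=none; bids=[#1:6@95] asks=[-]
After op 2 [order #2] limit_buy(price=104, qty=9): fills=none; bids=[#2:9@104 #1:6@95] asks=[-]
After op 3 [order #3] limit_sell(price=100, qty=4): fills=#2x#3:4@104; bids=[#2:5@104 #1:6@95] asks=[-]
After op 4 [order #4] limit_buy(price=105, qty=9): fills=none; bids=[#4:9@105 #2:5@104 #1:6@95] asks=[-]
After op 5 [order #5] limit_buy(price=105, qty=2): fills=none; bids=[#4:9@105 #5:2@105 #2:5@104 #1:6@95] asks=[-]
After op 6 [order #6] limit_buy(price=99, qty=6): fills=none; bids=[#4:9@105 #5:2@105 #2:5@104 #6:6@99 #1:6@95] asks=[-]
After op 7 [order #7] market_buy(qty=3): fills=none; bids=[#4:9@105 #5:2@105 #2:5@104 #6:6@99 #1:6@95] asks=[-]
After op 8 [order #8] market_buy(qty=7): fills=none; bids=[#4:9@105 #5:2@105 #2:5@104 #6:6@99 #1:6@95] asks=[-]
After op 9 [order #9] market_buy(qty=3): fills=none; bids=[#4:9@105 #5:2@105 #2:5@104 #6:6@99 #1:6@95] asks=[-]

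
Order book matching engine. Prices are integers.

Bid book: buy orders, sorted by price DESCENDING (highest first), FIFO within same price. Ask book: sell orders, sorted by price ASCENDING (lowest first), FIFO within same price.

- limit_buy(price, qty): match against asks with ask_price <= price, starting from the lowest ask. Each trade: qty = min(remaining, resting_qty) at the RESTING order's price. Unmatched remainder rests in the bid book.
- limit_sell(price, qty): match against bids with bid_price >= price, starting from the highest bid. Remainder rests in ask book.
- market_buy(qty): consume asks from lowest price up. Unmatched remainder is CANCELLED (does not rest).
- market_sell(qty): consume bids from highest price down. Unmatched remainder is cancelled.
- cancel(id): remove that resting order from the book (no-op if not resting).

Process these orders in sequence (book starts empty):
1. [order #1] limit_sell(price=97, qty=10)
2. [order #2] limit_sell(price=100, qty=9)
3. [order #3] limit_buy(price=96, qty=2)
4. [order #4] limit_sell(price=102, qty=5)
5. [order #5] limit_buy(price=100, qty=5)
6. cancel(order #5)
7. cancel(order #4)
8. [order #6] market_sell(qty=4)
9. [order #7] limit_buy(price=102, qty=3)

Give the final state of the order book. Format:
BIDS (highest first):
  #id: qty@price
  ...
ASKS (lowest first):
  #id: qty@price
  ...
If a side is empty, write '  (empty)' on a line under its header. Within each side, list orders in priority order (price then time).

Answer: BIDS (highest first):
  (empty)
ASKS (lowest first):
  #1: 2@97
  #2: 9@100

Derivation:
After op 1 [order #1] limit_sell(price=97, qty=10): fills=none; bids=[-] asks=[#1:10@97]
After op 2 [order #2] limit_sell(price=100, qty=9): fills=none; bids=[-] asks=[#1:10@97 #2:9@100]
After op 3 [order #3] limit_buy(price=96, qty=2): fills=none; bids=[#3:2@96] asks=[#1:10@97 #2:9@100]
After op 4 [order #4] limit_sell(price=102, qty=5): fills=none; bids=[#3:2@96] asks=[#1:10@97 #2:9@100 #4:5@102]
After op 5 [order #5] limit_buy(price=100, qty=5): fills=#5x#1:5@97; bids=[#3:2@96] asks=[#1:5@97 #2:9@100 #4:5@102]
After op 6 cancel(order #5): fills=none; bids=[#3:2@96] asks=[#1:5@97 #2:9@100 #4:5@102]
After op 7 cancel(order #4): fills=none; bids=[#3:2@96] asks=[#1:5@97 #2:9@100]
After op 8 [order #6] market_sell(qty=4): fills=#3x#6:2@96; bids=[-] asks=[#1:5@97 #2:9@100]
After op 9 [order #7] limit_buy(price=102, qty=3): fills=#7x#1:3@97; bids=[-] asks=[#1:2@97 #2:9@100]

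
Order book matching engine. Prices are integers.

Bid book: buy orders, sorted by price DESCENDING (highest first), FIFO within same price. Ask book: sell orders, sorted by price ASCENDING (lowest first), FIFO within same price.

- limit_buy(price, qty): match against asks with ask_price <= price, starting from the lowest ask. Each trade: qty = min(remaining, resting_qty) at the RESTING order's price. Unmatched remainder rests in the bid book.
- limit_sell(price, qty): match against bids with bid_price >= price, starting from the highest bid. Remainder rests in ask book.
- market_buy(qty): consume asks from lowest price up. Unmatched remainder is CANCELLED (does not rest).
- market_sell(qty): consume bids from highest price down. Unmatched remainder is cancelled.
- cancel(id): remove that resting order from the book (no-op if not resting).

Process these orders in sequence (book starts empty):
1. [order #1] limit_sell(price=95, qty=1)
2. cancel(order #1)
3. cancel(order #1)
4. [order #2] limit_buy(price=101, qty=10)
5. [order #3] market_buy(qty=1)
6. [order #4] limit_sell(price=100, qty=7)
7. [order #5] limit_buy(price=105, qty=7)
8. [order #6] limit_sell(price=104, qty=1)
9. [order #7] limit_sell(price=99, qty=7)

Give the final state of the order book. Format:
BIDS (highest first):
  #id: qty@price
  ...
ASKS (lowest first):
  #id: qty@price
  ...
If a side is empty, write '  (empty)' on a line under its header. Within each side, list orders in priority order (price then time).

Answer: BIDS (highest first):
  #2: 2@101
ASKS (lowest first):
  (empty)

Derivation:
After op 1 [order #1] limit_sell(price=95, qty=1): fills=none; bids=[-] asks=[#1:1@95]
After op 2 cancel(order #1): fills=none; bids=[-] asks=[-]
After op 3 cancel(order #1): fills=none; bids=[-] asks=[-]
After op 4 [order #2] limit_buy(price=101, qty=10): fills=none; bids=[#2:10@101] asks=[-]
After op 5 [order #3] market_buy(qty=1): fills=none; bids=[#2:10@101] asks=[-]
After op 6 [order #4] limit_sell(price=100, qty=7): fills=#2x#4:7@101; bids=[#2:3@101] asks=[-]
After op 7 [order #5] limit_buy(price=105, qty=7): fills=none; bids=[#5:7@105 #2:3@101] asks=[-]
After op 8 [order #6] limit_sell(price=104, qty=1): fills=#5x#6:1@105; bids=[#5:6@105 #2:3@101] asks=[-]
After op 9 [order #7] limit_sell(price=99, qty=7): fills=#5x#7:6@105 #2x#7:1@101; bids=[#2:2@101] asks=[-]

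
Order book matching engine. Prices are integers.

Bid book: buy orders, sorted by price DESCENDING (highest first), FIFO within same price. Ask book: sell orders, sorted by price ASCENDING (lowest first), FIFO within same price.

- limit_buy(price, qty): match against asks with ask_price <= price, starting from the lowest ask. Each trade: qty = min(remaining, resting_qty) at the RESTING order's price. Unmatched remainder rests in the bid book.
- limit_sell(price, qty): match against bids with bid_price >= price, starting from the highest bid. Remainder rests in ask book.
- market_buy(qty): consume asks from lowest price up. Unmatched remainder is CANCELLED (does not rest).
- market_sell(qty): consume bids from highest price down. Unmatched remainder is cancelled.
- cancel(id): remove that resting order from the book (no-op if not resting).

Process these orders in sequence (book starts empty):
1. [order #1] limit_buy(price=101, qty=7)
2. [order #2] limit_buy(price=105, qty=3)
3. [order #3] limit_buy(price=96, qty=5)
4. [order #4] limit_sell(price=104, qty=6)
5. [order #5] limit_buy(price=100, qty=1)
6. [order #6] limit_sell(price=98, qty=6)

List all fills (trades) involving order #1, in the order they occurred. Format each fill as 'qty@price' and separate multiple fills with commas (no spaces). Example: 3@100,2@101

Answer: 6@101

Derivation:
After op 1 [order #1] limit_buy(price=101, qty=7): fills=none; bids=[#1:7@101] asks=[-]
After op 2 [order #2] limit_buy(price=105, qty=3): fills=none; bids=[#2:3@105 #1:7@101] asks=[-]
After op 3 [order #3] limit_buy(price=96, qty=5): fills=none; bids=[#2:3@105 #1:7@101 #3:5@96] asks=[-]
After op 4 [order #4] limit_sell(price=104, qty=6): fills=#2x#4:3@105; bids=[#1:7@101 #3:5@96] asks=[#4:3@104]
After op 5 [order #5] limit_buy(price=100, qty=1): fills=none; bids=[#1:7@101 #5:1@100 #3:5@96] asks=[#4:3@104]
After op 6 [order #6] limit_sell(price=98, qty=6): fills=#1x#6:6@101; bids=[#1:1@101 #5:1@100 #3:5@96] asks=[#4:3@104]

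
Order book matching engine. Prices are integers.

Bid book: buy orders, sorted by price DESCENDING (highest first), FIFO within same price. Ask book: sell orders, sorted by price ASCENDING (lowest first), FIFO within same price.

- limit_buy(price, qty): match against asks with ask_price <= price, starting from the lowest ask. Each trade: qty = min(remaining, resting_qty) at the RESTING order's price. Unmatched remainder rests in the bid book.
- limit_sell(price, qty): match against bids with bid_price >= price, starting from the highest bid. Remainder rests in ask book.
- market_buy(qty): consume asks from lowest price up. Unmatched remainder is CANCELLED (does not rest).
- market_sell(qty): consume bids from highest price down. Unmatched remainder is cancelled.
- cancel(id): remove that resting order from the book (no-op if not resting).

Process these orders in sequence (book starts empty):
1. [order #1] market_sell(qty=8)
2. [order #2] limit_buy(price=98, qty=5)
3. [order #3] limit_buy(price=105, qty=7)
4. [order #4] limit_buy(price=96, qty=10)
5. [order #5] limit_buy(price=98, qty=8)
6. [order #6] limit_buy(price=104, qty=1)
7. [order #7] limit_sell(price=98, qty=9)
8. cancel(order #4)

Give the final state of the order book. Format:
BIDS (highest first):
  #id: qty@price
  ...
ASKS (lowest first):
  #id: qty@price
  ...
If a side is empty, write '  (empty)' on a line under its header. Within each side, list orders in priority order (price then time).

After op 1 [order #1] market_sell(qty=8): fills=none; bids=[-] asks=[-]
After op 2 [order #2] limit_buy(price=98, qty=5): fills=none; bids=[#2:5@98] asks=[-]
After op 3 [order #3] limit_buy(price=105, qty=7): fills=none; bids=[#3:7@105 #2:5@98] asks=[-]
After op 4 [order #4] limit_buy(price=96, qty=10): fills=none; bids=[#3:7@105 #2:5@98 #4:10@96] asks=[-]
After op 5 [order #5] limit_buy(price=98, qty=8): fills=none; bids=[#3:7@105 #2:5@98 #5:8@98 #4:10@96] asks=[-]
After op 6 [order #6] limit_buy(price=104, qty=1): fills=none; bids=[#3:7@105 #6:1@104 #2:5@98 #5:8@98 #4:10@96] asks=[-]
After op 7 [order #7] limit_sell(price=98, qty=9): fills=#3x#7:7@105 #6x#7:1@104 #2x#7:1@98; bids=[#2:4@98 #5:8@98 #4:10@96] asks=[-]
After op 8 cancel(order #4): fills=none; bids=[#2:4@98 #5:8@98] asks=[-]

Answer: BIDS (highest first):
  #2: 4@98
  #5: 8@98
ASKS (lowest first):
  (empty)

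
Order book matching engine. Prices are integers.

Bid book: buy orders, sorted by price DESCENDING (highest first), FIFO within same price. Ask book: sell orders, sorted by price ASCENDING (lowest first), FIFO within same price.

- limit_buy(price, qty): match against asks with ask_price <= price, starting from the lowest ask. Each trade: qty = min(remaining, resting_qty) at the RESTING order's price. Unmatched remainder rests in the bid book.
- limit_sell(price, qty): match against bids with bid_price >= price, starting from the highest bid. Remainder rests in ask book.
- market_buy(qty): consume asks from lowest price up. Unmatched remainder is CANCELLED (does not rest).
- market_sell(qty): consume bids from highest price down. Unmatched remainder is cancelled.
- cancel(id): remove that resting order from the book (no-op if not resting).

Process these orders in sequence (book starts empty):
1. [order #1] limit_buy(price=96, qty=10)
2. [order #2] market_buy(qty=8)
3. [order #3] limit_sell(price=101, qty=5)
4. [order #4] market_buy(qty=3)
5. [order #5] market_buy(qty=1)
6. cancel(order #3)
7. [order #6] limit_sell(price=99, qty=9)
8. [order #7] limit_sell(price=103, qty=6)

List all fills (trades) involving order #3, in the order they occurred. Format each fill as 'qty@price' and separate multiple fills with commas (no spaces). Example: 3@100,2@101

After op 1 [order #1] limit_buy(price=96, qty=10): fills=none; bids=[#1:10@96] asks=[-]
After op 2 [order #2] market_buy(qty=8): fills=none; bids=[#1:10@96] asks=[-]
After op 3 [order #3] limit_sell(price=101, qty=5): fills=none; bids=[#1:10@96] asks=[#3:5@101]
After op 4 [order #4] market_buy(qty=3): fills=#4x#3:3@101; bids=[#1:10@96] asks=[#3:2@101]
After op 5 [order #5] market_buy(qty=1): fills=#5x#3:1@101; bids=[#1:10@96] asks=[#3:1@101]
After op 6 cancel(order #3): fills=none; bids=[#1:10@96] asks=[-]
After op 7 [order #6] limit_sell(price=99, qty=9): fills=none; bids=[#1:10@96] asks=[#6:9@99]
After op 8 [order #7] limit_sell(price=103, qty=6): fills=none; bids=[#1:10@96] asks=[#6:9@99 #7:6@103]

Answer: 3@101,1@101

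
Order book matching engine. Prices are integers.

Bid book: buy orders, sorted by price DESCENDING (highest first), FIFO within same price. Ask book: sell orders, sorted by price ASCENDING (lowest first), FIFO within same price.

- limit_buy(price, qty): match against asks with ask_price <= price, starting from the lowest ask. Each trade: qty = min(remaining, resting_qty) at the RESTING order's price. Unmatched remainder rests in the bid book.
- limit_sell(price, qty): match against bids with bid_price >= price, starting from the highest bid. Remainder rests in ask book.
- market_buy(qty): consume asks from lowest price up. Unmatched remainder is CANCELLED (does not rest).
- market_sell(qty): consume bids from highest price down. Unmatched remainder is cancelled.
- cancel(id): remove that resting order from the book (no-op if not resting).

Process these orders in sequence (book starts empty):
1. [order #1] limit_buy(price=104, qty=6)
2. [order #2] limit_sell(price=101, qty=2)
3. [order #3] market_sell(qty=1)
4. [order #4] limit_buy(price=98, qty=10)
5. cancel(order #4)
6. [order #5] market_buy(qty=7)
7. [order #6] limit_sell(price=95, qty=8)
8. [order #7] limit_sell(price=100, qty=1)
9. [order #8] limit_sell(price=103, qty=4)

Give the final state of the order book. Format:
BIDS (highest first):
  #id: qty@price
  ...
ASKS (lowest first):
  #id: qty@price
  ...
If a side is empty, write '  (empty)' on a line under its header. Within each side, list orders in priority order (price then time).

Answer: BIDS (highest first):
  (empty)
ASKS (lowest first):
  #6: 5@95
  #7: 1@100
  #8: 4@103

Derivation:
After op 1 [order #1] limit_buy(price=104, qty=6): fills=none; bids=[#1:6@104] asks=[-]
After op 2 [order #2] limit_sell(price=101, qty=2): fills=#1x#2:2@104; bids=[#1:4@104] asks=[-]
After op 3 [order #3] market_sell(qty=1): fills=#1x#3:1@104; bids=[#1:3@104] asks=[-]
After op 4 [order #4] limit_buy(price=98, qty=10): fills=none; bids=[#1:3@104 #4:10@98] asks=[-]
After op 5 cancel(order #4): fills=none; bids=[#1:3@104] asks=[-]
After op 6 [order #5] market_buy(qty=7): fills=none; bids=[#1:3@104] asks=[-]
After op 7 [order #6] limit_sell(price=95, qty=8): fills=#1x#6:3@104; bids=[-] asks=[#6:5@95]
After op 8 [order #7] limit_sell(price=100, qty=1): fills=none; bids=[-] asks=[#6:5@95 #7:1@100]
After op 9 [order #8] limit_sell(price=103, qty=4): fills=none; bids=[-] asks=[#6:5@95 #7:1@100 #8:4@103]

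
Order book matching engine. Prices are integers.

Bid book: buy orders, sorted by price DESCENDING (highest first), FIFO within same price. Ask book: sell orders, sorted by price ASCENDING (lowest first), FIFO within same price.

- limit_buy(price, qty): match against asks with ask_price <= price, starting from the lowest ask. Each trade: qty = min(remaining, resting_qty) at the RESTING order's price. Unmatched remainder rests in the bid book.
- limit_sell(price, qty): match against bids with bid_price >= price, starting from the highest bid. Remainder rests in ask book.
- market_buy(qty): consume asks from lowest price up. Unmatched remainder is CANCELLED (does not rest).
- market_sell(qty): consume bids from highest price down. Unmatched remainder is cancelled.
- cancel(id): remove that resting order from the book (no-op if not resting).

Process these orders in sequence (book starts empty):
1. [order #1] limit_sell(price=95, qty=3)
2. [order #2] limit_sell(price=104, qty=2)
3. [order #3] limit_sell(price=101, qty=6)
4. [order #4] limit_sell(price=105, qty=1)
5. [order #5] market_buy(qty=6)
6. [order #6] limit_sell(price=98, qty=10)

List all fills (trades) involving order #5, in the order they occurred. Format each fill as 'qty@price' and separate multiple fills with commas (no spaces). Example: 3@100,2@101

Answer: 3@95,3@101

Derivation:
After op 1 [order #1] limit_sell(price=95, qty=3): fills=none; bids=[-] asks=[#1:3@95]
After op 2 [order #2] limit_sell(price=104, qty=2): fills=none; bids=[-] asks=[#1:3@95 #2:2@104]
After op 3 [order #3] limit_sell(price=101, qty=6): fills=none; bids=[-] asks=[#1:3@95 #3:6@101 #2:2@104]
After op 4 [order #4] limit_sell(price=105, qty=1): fills=none; bids=[-] asks=[#1:3@95 #3:6@101 #2:2@104 #4:1@105]
After op 5 [order #5] market_buy(qty=6): fills=#5x#1:3@95 #5x#3:3@101; bids=[-] asks=[#3:3@101 #2:2@104 #4:1@105]
After op 6 [order #6] limit_sell(price=98, qty=10): fills=none; bids=[-] asks=[#6:10@98 #3:3@101 #2:2@104 #4:1@105]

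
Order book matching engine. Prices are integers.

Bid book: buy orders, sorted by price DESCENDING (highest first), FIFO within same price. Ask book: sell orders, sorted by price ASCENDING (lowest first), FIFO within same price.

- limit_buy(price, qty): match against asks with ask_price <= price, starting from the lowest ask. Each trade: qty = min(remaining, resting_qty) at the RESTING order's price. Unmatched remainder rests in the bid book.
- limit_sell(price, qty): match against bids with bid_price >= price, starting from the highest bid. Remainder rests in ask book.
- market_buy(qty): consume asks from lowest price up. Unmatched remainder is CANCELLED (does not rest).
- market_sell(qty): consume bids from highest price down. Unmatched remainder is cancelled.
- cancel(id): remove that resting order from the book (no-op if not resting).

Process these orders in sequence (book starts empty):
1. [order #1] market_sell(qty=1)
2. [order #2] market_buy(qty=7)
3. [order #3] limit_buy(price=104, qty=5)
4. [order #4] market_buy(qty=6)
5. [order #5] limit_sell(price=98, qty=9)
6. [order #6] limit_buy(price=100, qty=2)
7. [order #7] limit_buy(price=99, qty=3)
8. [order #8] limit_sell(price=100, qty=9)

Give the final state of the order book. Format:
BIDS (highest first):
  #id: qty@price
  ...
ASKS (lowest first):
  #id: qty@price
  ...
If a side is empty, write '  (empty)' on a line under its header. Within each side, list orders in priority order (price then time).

After op 1 [order #1] market_sell(qty=1): fills=none; bids=[-] asks=[-]
After op 2 [order #2] market_buy(qty=7): fills=none; bids=[-] asks=[-]
After op 3 [order #3] limit_buy(price=104, qty=5): fills=none; bids=[#3:5@104] asks=[-]
After op 4 [order #4] market_buy(qty=6): fills=none; bids=[#3:5@104] asks=[-]
After op 5 [order #5] limit_sell(price=98, qty=9): fills=#3x#5:5@104; bids=[-] asks=[#5:4@98]
After op 6 [order #6] limit_buy(price=100, qty=2): fills=#6x#5:2@98; bids=[-] asks=[#5:2@98]
After op 7 [order #7] limit_buy(price=99, qty=3): fills=#7x#5:2@98; bids=[#7:1@99] asks=[-]
After op 8 [order #8] limit_sell(price=100, qty=9): fills=none; bids=[#7:1@99] asks=[#8:9@100]

Answer: BIDS (highest first):
  #7: 1@99
ASKS (lowest first):
  #8: 9@100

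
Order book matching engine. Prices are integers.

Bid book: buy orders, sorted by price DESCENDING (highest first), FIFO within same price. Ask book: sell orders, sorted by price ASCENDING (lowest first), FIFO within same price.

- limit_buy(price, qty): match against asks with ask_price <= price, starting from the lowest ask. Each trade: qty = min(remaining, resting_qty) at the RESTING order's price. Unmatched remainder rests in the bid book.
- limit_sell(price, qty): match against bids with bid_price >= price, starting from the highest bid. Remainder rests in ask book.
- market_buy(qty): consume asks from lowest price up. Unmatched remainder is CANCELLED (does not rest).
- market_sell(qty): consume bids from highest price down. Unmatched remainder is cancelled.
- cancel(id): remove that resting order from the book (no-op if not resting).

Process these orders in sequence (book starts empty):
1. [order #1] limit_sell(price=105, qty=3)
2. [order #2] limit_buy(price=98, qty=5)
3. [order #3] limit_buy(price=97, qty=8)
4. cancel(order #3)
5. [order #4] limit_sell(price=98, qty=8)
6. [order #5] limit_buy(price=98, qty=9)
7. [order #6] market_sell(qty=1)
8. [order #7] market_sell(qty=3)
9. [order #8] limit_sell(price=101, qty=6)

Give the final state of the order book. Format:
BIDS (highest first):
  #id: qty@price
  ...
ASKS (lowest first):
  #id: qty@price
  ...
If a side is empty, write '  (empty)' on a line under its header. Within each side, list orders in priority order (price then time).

Answer: BIDS (highest first):
  #5: 2@98
ASKS (lowest first):
  #8: 6@101
  #1: 3@105

Derivation:
After op 1 [order #1] limit_sell(price=105, qty=3): fills=none; bids=[-] asks=[#1:3@105]
After op 2 [order #2] limit_buy(price=98, qty=5): fills=none; bids=[#2:5@98] asks=[#1:3@105]
After op 3 [order #3] limit_buy(price=97, qty=8): fills=none; bids=[#2:5@98 #3:8@97] asks=[#1:3@105]
After op 4 cancel(order #3): fills=none; bids=[#2:5@98] asks=[#1:3@105]
After op 5 [order #4] limit_sell(price=98, qty=8): fills=#2x#4:5@98; bids=[-] asks=[#4:3@98 #1:3@105]
After op 6 [order #5] limit_buy(price=98, qty=9): fills=#5x#4:3@98; bids=[#5:6@98] asks=[#1:3@105]
After op 7 [order #6] market_sell(qty=1): fills=#5x#6:1@98; bids=[#5:5@98] asks=[#1:3@105]
After op 8 [order #7] market_sell(qty=3): fills=#5x#7:3@98; bids=[#5:2@98] asks=[#1:3@105]
After op 9 [order #8] limit_sell(price=101, qty=6): fills=none; bids=[#5:2@98] asks=[#8:6@101 #1:3@105]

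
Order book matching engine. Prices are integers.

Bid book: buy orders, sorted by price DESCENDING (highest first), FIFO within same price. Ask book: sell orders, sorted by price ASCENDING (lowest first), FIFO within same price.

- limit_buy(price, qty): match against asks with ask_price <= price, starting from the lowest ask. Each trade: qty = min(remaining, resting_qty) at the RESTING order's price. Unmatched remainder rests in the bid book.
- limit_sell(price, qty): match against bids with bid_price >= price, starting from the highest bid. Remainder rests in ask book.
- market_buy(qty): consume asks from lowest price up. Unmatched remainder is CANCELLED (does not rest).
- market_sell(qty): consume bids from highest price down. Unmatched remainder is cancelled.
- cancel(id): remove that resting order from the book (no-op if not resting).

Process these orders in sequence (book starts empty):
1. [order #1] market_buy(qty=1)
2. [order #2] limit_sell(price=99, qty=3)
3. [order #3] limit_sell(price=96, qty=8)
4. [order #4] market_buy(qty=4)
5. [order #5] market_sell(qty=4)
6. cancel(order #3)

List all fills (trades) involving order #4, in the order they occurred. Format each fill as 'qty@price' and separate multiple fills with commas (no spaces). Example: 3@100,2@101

After op 1 [order #1] market_buy(qty=1): fills=none; bids=[-] asks=[-]
After op 2 [order #2] limit_sell(price=99, qty=3): fills=none; bids=[-] asks=[#2:3@99]
After op 3 [order #3] limit_sell(price=96, qty=8): fills=none; bids=[-] asks=[#3:8@96 #2:3@99]
After op 4 [order #4] market_buy(qty=4): fills=#4x#3:4@96; bids=[-] asks=[#3:4@96 #2:3@99]
After op 5 [order #5] market_sell(qty=4): fills=none; bids=[-] asks=[#3:4@96 #2:3@99]
After op 6 cancel(order #3): fills=none; bids=[-] asks=[#2:3@99]

Answer: 4@96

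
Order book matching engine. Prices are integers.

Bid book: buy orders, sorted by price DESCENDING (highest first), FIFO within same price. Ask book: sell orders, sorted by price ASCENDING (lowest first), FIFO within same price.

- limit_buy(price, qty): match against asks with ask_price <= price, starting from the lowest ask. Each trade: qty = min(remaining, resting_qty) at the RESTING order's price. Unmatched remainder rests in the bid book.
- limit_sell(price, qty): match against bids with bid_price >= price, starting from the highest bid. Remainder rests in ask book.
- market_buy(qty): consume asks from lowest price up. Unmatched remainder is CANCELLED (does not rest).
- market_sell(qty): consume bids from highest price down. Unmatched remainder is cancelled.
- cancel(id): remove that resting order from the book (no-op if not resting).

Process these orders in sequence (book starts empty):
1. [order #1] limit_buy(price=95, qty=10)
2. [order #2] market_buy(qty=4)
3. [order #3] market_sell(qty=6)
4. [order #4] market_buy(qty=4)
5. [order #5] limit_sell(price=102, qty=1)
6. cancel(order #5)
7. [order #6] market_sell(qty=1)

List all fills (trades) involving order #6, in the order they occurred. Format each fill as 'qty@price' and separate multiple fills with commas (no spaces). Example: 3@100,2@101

Answer: 1@95

Derivation:
After op 1 [order #1] limit_buy(price=95, qty=10): fills=none; bids=[#1:10@95] asks=[-]
After op 2 [order #2] market_buy(qty=4): fills=none; bids=[#1:10@95] asks=[-]
After op 3 [order #3] market_sell(qty=6): fills=#1x#3:6@95; bids=[#1:4@95] asks=[-]
After op 4 [order #4] market_buy(qty=4): fills=none; bids=[#1:4@95] asks=[-]
After op 5 [order #5] limit_sell(price=102, qty=1): fills=none; bids=[#1:4@95] asks=[#5:1@102]
After op 6 cancel(order #5): fills=none; bids=[#1:4@95] asks=[-]
After op 7 [order #6] market_sell(qty=1): fills=#1x#6:1@95; bids=[#1:3@95] asks=[-]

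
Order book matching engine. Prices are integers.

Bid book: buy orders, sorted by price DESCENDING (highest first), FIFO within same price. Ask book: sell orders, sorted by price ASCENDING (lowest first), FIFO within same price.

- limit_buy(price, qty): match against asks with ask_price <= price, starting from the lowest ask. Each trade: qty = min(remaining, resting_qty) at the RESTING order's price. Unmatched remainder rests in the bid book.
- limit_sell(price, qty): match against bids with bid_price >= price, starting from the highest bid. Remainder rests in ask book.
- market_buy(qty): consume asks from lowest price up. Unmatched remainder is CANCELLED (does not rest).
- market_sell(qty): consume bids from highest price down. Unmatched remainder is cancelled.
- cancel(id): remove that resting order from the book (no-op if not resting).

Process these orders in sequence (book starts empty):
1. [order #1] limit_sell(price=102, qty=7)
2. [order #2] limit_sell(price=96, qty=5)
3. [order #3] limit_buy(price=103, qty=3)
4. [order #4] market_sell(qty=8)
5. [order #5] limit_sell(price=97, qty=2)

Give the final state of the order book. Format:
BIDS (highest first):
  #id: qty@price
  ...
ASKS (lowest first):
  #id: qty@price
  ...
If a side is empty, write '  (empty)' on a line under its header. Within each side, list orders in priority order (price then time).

Answer: BIDS (highest first):
  (empty)
ASKS (lowest first):
  #2: 2@96
  #5: 2@97
  #1: 7@102

Derivation:
After op 1 [order #1] limit_sell(price=102, qty=7): fills=none; bids=[-] asks=[#1:7@102]
After op 2 [order #2] limit_sell(price=96, qty=5): fills=none; bids=[-] asks=[#2:5@96 #1:7@102]
After op 3 [order #3] limit_buy(price=103, qty=3): fills=#3x#2:3@96; bids=[-] asks=[#2:2@96 #1:7@102]
After op 4 [order #4] market_sell(qty=8): fills=none; bids=[-] asks=[#2:2@96 #1:7@102]
After op 5 [order #5] limit_sell(price=97, qty=2): fills=none; bids=[-] asks=[#2:2@96 #5:2@97 #1:7@102]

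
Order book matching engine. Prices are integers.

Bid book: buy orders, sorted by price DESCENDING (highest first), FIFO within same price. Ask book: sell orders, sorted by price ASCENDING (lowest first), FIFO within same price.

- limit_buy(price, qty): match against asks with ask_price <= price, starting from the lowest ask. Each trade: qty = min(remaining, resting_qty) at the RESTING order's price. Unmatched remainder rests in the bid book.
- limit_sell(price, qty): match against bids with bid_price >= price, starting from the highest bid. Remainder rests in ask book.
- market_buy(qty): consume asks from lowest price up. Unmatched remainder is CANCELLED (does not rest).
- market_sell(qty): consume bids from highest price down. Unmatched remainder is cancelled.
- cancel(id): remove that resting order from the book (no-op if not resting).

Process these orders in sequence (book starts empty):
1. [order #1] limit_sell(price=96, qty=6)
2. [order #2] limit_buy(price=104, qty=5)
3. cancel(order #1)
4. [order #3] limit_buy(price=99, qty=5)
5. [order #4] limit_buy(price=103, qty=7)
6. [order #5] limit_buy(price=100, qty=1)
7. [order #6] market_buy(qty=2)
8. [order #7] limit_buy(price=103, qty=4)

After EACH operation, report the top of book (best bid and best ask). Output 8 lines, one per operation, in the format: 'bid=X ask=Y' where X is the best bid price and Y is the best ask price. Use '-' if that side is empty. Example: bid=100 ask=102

After op 1 [order #1] limit_sell(price=96, qty=6): fills=none; bids=[-] asks=[#1:6@96]
After op 2 [order #2] limit_buy(price=104, qty=5): fills=#2x#1:5@96; bids=[-] asks=[#1:1@96]
After op 3 cancel(order #1): fills=none; bids=[-] asks=[-]
After op 4 [order #3] limit_buy(price=99, qty=5): fills=none; bids=[#3:5@99] asks=[-]
After op 5 [order #4] limit_buy(price=103, qty=7): fills=none; bids=[#4:7@103 #3:5@99] asks=[-]
After op 6 [order #5] limit_buy(price=100, qty=1): fills=none; bids=[#4:7@103 #5:1@100 #3:5@99] asks=[-]
After op 7 [order #6] market_buy(qty=2): fills=none; bids=[#4:7@103 #5:1@100 #3:5@99] asks=[-]
After op 8 [order #7] limit_buy(price=103, qty=4): fills=none; bids=[#4:7@103 #7:4@103 #5:1@100 #3:5@99] asks=[-]

Answer: bid=- ask=96
bid=- ask=96
bid=- ask=-
bid=99 ask=-
bid=103 ask=-
bid=103 ask=-
bid=103 ask=-
bid=103 ask=-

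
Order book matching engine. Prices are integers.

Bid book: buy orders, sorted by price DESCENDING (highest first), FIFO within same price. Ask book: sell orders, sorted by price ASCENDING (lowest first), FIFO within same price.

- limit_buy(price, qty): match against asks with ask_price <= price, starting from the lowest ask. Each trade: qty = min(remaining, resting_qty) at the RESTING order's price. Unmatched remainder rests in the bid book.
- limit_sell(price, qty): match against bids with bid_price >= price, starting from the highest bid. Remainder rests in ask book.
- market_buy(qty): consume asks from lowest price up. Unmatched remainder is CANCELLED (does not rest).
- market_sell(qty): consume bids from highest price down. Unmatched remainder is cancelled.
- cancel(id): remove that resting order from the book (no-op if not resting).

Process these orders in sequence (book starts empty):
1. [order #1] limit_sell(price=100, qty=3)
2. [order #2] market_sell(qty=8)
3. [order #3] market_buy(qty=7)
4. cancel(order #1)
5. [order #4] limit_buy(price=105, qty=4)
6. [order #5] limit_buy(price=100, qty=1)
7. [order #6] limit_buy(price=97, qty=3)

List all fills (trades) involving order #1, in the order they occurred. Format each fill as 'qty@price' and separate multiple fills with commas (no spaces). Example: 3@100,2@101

After op 1 [order #1] limit_sell(price=100, qty=3): fills=none; bids=[-] asks=[#1:3@100]
After op 2 [order #2] market_sell(qty=8): fills=none; bids=[-] asks=[#1:3@100]
After op 3 [order #3] market_buy(qty=7): fills=#3x#1:3@100; bids=[-] asks=[-]
After op 4 cancel(order #1): fills=none; bids=[-] asks=[-]
After op 5 [order #4] limit_buy(price=105, qty=4): fills=none; bids=[#4:4@105] asks=[-]
After op 6 [order #5] limit_buy(price=100, qty=1): fills=none; bids=[#4:4@105 #5:1@100] asks=[-]
After op 7 [order #6] limit_buy(price=97, qty=3): fills=none; bids=[#4:4@105 #5:1@100 #6:3@97] asks=[-]

Answer: 3@100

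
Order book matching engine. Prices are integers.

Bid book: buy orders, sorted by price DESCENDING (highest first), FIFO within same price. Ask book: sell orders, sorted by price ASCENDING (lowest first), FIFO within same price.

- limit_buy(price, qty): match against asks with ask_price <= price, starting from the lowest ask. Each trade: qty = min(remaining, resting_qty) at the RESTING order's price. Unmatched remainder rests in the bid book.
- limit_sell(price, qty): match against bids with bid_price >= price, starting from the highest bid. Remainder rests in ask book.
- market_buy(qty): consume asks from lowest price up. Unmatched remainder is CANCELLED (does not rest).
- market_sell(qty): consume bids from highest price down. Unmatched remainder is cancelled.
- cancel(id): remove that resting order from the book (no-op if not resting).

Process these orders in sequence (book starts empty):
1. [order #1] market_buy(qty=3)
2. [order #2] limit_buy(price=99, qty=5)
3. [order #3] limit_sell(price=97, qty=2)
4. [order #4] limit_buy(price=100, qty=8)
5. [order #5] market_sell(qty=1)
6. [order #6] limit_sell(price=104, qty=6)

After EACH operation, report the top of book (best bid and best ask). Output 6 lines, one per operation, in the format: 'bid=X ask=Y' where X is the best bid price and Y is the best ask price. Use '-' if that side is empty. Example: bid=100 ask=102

Answer: bid=- ask=-
bid=99 ask=-
bid=99 ask=-
bid=100 ask=-
bid=100 ask=-
bid=100 ask=104

Derivation:
After op 1 [order #1] market_buy(qty=3): fills=none; bids=[-] asks=[-]
After op 2 [order #2] limit_buy(price=99, qty=5): fills=none; bids=[#2:5@99] asks=[-]
After op 3 [order #3] limit_sell(price=97, qty=2): fills=#2x#3:2@99; bids=[#2:3@99] asks=[-]
After op 4 [order #4] limit_buy(price=100, qty=8): fills=none; bids=[#4:8@100 #2:3@99] asks=[-]
After op 5 [order #5] market_sell(qty=1): fills=#4x#5:1@100; bids=[#4:7@100 #2:3@99] asks=[-]
After op 6 [order #6] limit_sell(price=104, qty=6): fills=none; bids=[#4:7@100 #2:3@99] asks=[#6:6@104]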